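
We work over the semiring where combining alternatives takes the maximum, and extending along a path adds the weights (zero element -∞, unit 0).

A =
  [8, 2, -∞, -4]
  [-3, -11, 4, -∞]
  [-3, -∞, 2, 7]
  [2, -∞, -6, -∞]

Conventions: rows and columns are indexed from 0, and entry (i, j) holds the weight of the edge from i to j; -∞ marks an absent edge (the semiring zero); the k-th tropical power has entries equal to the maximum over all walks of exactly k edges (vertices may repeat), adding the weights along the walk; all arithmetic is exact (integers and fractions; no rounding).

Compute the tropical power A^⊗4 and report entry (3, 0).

A^⊗2:
  [16, 10, 6, 4]
  [5, -1, 6, 11]
  [9, -1, 4, 9]
  [10, 4, -4, 1]
A^⊗3:
  [24, 18, 14, 13]
  [13, 7, 8, 13]
  [17, 11, 6, 11]
  [18, 12, 8, 6]
A^⊗4:
  [32, 26, 22, 21]
  [21, 15, 11, 15]
  [25, 19, 15, 13]
  [26, 20, 16, 15]
Key observation: the optimum is the walk 3->0->0->0->0, with weight 2 + 8 + 8 + 8 = 26.
Optimal value attained by: walk 3->0->0->0->0.
Answer: (A^⊗4)[3][0] = 26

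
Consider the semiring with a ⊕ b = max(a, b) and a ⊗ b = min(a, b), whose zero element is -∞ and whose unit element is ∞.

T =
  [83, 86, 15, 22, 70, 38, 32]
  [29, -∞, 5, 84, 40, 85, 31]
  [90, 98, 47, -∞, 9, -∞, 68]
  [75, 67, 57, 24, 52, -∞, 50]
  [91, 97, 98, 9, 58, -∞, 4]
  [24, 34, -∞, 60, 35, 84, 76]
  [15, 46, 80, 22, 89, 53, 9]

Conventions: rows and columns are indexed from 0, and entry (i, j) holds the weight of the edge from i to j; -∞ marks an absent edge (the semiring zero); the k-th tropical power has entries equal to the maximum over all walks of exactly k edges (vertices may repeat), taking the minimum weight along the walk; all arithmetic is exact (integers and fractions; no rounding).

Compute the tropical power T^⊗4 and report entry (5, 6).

T^⊗2:
  [83, 83, 70, 84, 70, 85, 38]
  [75, 67, 57, 60, 52, 84, 76]
  [83, 86, 68, 84, 70, 85, 47]
  [75, 75, 52, 67, 70, 67, 57]
  [90, 98, 58, 84, 70, 85, 68]
  [60, 60, 76, 60, 76, 84, 76]
  [89, 89, 89, 53, 58, 53, 68]
T^⊗3:
  [83, 83, 70, 83, 70, 84, 76]
  [75, 75, 76, 67, 76, 84, 76]
  [83, 83, 70, 84, 70, 85, 76]
  [75, 75, 70, 75, 70, 75, 67]
  [83, 86, 70, 84, 70, 85, 76]
  [76, 76, 76, 60, 76, 84, 76]
  [89, 89, 68, 84, 70, 85, 68]
T^⊗4:
  [83, 83, 76, 83, 76, 84, 76]
  [76, 76, 76, 75, 76, 84, 76]
  [83, 83, 76, 83, 76, 84, 76]
  [75, 75, 70, 75, 70, 75, 75]
  [83, 83, 76, 84, 76, 85, 76]
  [76, 76, 76, 76, 76, 84, 76]
  [83, 86, 70, 84, 70, 85, 76]
Key observation: the optimum is the walk 5->5->5->5->6, with weight 84 min 84 min 84 min 76 = 76.
Optimal value attained by: walk 5->5->5->5->6.
Answer: (T^⊗4)[5][6] = 76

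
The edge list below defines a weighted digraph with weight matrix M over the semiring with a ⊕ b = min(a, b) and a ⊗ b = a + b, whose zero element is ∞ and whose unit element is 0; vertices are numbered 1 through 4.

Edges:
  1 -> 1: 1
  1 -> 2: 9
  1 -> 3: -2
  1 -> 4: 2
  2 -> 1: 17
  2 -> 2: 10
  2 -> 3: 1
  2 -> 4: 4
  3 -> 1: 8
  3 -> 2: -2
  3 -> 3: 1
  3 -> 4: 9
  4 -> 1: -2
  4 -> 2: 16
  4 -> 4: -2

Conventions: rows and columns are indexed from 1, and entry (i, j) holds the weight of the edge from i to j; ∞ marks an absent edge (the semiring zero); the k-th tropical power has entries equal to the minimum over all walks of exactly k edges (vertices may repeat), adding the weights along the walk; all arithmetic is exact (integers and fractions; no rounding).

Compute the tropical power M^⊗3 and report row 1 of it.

M^⊗2:
  [0, -4, -1, 0]
  [2, -1, 2, 2]
  [7, -1, -1, 2]
  [-4, 7, -4, -4]
M^⊗3:
  [-2, -3, -3, -2]
  [0, 0, 0, 0]
  [0, -3, 0, 0]
  [-6, -6, -6, -6]
Answer: row 1 of M^⊗3 = [-2, -3, -3, -2]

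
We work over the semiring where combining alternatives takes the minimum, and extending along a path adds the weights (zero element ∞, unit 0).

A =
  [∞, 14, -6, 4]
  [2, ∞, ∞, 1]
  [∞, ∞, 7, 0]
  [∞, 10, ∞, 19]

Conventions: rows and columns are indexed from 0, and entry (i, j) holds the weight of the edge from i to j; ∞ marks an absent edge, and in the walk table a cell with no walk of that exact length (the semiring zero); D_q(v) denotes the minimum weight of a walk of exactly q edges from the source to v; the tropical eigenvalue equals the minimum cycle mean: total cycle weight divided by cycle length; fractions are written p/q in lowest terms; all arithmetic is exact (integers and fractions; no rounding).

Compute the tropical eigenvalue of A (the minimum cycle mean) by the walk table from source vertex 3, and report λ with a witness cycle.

q=0: [∞, ∞, ∞, 0]
q=1: [∞, 10, ∞, 19]
q=2: [12, 29, ∞, 11]
q=3: [31, 21, 6, 16]
q=4: [23, 26, 13, 6]
Optimal cycle mean attained by: cycle 0->2->3->1->0, total (-6) + 0 + 10 + 2, length 4.
Answer: λ = 3/2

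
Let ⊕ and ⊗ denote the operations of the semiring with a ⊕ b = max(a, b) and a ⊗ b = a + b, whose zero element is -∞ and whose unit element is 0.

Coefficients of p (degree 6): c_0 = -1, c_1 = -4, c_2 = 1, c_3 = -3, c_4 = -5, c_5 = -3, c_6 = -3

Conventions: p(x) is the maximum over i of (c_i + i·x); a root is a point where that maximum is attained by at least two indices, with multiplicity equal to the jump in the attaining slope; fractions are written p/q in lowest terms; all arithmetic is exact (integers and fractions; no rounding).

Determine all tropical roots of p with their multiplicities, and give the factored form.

hull edge (i=0, c=-1) to (i=2, c=1): slope 1, span 2
hull edge (i=2, c=1) to (i=6, c=-3): slope -1, span 4
Factored form: p(x) = -3 ⊗ (x ⊕ (-1)) ⊗ (x ⊕ (-1)) ⊗ (x ⊕ 1) ⊗ (x ⊕ 1) ⊗ (x ⊕ 1) ⊗ (x ⊕ 1)
Answer: roots = -1 (mult 2), 1 (mult 4)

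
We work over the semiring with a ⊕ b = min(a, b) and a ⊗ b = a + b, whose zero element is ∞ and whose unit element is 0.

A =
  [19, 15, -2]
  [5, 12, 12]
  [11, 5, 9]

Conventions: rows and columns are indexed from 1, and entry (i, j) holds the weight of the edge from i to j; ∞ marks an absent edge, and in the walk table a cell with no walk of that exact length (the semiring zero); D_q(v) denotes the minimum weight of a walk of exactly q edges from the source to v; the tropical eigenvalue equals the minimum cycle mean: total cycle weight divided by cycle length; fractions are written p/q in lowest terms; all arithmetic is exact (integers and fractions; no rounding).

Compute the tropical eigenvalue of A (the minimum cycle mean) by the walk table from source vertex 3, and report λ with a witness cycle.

q=0: [∞, ∞, 0]
q=1: [11, 5, 9]
q=2: [10, 14, 9]
q=3: [19, 14, 8]
Optimal cycle mean attained by: cycle 1->3->2->1, total (-2) + 5 + 5, length 3.
Answer: λ = 8/3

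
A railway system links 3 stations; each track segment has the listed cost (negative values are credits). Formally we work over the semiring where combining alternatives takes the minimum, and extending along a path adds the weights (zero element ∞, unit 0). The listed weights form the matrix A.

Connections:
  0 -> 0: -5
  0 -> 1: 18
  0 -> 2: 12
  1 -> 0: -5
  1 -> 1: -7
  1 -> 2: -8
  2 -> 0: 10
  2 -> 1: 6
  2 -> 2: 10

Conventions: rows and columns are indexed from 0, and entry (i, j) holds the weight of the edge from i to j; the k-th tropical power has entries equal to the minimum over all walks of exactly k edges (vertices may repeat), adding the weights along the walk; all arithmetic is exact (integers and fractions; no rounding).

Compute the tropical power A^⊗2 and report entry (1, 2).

A^⊗2:
  [-10, 11, 7]
  [-12, -14, -15]
  [1, -1, -2]
Key observation: the optimum is the walk 1->1->2, with weight (-7) + (-8) = -15.
Optimal value attained by: walk 1->1->2.
Answer: (A^⊗2)[1][2] = -15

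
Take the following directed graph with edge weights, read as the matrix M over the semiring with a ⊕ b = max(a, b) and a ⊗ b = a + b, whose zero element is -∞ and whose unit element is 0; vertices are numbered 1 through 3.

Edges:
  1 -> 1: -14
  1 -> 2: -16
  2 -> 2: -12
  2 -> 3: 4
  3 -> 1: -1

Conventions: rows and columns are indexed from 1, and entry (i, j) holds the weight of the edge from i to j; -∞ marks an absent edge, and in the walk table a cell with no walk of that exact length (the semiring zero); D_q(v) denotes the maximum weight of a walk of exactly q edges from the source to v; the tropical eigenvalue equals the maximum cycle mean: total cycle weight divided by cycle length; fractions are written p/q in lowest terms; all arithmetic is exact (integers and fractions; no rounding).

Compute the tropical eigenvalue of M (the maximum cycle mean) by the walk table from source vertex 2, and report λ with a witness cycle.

q=0: [-∞, 0, -∞]
q=1: [-∞, -12, 4]
q=2: [3, -24, -8]
q=3: [-9, -13, -20]
Optimal cycle mean attained by: cycle 1->2->3->1, total (-16) + 4 + (-1), length 3.
Answer: λ = -13/3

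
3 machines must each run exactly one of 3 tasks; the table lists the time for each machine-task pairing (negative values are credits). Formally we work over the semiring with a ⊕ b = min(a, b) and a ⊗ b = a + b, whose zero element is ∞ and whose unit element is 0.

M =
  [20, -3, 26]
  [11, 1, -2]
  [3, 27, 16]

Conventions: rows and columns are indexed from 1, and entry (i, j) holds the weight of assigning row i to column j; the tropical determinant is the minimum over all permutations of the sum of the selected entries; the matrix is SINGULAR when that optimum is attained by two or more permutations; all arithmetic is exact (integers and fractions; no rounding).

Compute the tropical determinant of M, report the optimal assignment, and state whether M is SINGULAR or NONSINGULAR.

σ = (1, 2, 3): 20 + 1 + 16 = 37
σ = (1, 3, 2): 20 + (-2) + 27 = 45
σ = (2, 1, 3): (-3) + 11 + 16 = 24
σ = (2, 3, 1): (-3) + (-2) + 3 = -2
σ = (3, 1, 2): 26 + 11 + 27 = 64
σ = (3, 2, 1): 26 + 1 + 3 = 30
Optimal value attained by: σ = (2, 3, 1).
Answer: det⊕(M) = -2; verdict: NONSINGULAR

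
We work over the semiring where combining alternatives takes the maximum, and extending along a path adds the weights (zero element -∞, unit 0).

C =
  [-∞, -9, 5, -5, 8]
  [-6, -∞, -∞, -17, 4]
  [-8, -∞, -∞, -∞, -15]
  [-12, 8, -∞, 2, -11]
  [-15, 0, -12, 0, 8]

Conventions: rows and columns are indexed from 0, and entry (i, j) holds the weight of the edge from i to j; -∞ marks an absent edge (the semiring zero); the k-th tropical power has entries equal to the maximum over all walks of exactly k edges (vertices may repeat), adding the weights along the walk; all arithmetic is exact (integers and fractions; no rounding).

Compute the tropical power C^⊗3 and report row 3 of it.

C^⊗2:
  [-3, 8, -4, 8, 16]
  [-11, 4, -1, 4, 12]
  [-30, -15, -3, -13, 0]
  [2, 10, -7, 4, 12]
  [-6, 8, -4, 8, 16]
C^⊗3:
  [2, 16, 4, 16, 24]
  [-2, 12, 0, 12, 20]
  [-11, 0, -12, 0, 8]
  [4, 12, 7, 12, 20]
  [2, 16, 4, 16, 24]
Answer: row 3 of C^⊗3 = [4, 12, 7, 12, 20]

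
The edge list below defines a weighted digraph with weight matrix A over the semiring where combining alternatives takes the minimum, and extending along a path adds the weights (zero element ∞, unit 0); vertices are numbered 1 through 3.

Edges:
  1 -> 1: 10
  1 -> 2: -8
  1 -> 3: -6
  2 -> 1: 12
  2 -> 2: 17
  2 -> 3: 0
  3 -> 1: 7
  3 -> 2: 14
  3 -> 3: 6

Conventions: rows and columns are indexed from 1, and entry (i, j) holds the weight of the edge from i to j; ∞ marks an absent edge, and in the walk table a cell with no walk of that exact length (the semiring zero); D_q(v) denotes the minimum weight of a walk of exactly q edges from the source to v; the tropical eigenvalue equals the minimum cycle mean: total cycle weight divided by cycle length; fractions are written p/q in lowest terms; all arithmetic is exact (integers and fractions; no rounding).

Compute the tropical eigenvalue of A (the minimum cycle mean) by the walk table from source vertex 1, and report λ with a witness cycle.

q=0: [0, ∞, ∞]
q=1: [10, -8, -6]
q=2: [1, 2, -8]
q=3: [-1, -7, -5]
Optimal cycle mean attained by: cycle 1->2->3->1, total (-8) + 0 + 7, length 3.
Answer: λ = -1/3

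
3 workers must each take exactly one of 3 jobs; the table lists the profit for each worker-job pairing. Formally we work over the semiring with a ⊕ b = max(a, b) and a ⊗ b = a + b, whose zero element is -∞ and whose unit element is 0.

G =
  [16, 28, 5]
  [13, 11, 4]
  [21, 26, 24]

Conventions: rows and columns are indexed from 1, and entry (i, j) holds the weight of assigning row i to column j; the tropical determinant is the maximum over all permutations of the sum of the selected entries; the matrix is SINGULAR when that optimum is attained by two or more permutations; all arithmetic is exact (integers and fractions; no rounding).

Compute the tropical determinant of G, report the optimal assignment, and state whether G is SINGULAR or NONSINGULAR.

σ = (1, 2, 3): 16 + 11 + 24 = 51
σ = (1, 3, 2): 16 + 4 + 26 = 46
σ = (2, 1, 3): 28 + 13 + 24 = 65
σ = (2, 3, 1): 28 + 4 + 21 = 53
σ = (3, 1, 2): 5 + 13 + 26 = 44
σ = (3, 2, 1): 5 + 11 + 21 = 37
Optimal value attained by: σ = (2, 1, 3).
Answer: det⊕(G) = 65; verdict: NONSINGULAR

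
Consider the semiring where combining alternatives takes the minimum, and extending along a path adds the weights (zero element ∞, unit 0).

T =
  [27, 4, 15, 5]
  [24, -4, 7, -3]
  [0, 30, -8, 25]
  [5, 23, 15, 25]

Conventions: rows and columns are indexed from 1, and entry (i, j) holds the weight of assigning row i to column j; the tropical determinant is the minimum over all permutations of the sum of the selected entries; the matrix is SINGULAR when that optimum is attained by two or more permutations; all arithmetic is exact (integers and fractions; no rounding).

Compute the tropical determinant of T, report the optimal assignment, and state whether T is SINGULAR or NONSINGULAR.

σ = (1, 2, 3, 4): 27 + (-4) + (-8) + 25 = 40
σ = (1, 2, 4, 3): 27 + (-4) + 25 + 15 = 63
σ = (1, 3, 2, 4): 27 + 7 + 30 + 25 = 89
σ = (1, 3, 4, 2): 27 + 7 + 25 + 23 = 82
σ = (1, 4, 2, 3): 27 + (-3) + 30 + 15 = 69
σ = (1, 4, 3, 2): 27 + (-3) + (-8) + 23 = 39
σ = (2, 1, 3, 4): 4 + 24 + (-8) + 25 = 45
σ = (2, 1, 4, 3): 4 + 24 + 25 + 15 = 68
σ = (2, 3, 1, 4): 4 + 7 + 0 + 25 = 36
σ = (2, 3, 4, 1): 4 + 7 + 25 + 5 = 41
σ = (2, 4, 1, 3): 4 + (-3) + 0 + 15 = 16
σ = (2, 4, 3, 1): 4 + (-3) + (-8) + 5 = -2
σ = (3, 1, 2, 4): 15 + 24 + 30 + 25 = 94
σ = (3, 1, 4, 2): 15 + 24 + 25 + 23 = 87
σ = (3, 2, 1, 4): 15 + (-4) + 0 + 25 = 36
σ = (3, 2, 4, 1): 15 + (-4) + 25 + 5 = 41
σ = (3, 4, 1, 2): 15 + (-3) + 0 + 23 = 35
σ = (3, 4, 2, 1): 15 + (-3) + 30 + 5 = 47
σ = (4, 1, 2, 3): 5 + 24 + 30 + 15 = 74
σ = (4, 1, 3, 2): 5 + 24 + (-8) + 23 = 44
σ = (4, 2, 1, 3): 5 + (-4) + 0 + 15 = 16
σ = (4, 2, 3, 1): 5 + (-4) + (-8) + 5 = -2
σ = (4, 3, 1, 2): 5 + 7 + 0 + 23 = 35
σ = (4, 3, 2, 1): 5 + 7 + 30 + 5 = 47
Optimal value attained by: σ = (2, 4, 3, 1).
Answer: det⊕(T) = -2; verdict: SINGULAR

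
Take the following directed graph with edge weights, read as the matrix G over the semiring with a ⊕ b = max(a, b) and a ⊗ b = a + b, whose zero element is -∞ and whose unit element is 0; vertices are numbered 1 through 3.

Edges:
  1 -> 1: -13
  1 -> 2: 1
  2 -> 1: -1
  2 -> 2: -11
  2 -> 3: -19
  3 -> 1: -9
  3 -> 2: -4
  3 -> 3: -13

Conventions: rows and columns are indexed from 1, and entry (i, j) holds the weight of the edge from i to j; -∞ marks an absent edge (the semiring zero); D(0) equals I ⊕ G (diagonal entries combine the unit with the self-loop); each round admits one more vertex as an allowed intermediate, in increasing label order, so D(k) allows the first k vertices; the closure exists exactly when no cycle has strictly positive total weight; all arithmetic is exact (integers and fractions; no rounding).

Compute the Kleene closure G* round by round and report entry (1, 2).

D(0):
  [0, 1, -∞]
  [-1, 0, -19]
  [-9, -4, 0]
D(1):
  [0, 1, -∞]
  [-1, 0, -19]
  [-9, -4, 0]
D(2):
  [0, 1, -18]
  [-1, 0, -19]
  [-5, -4, 0]
D(3):
  [0, 1, -18]
  [-1, 0, -19]
  [-5, -4, 0]
Answer: G*[1][2] = 1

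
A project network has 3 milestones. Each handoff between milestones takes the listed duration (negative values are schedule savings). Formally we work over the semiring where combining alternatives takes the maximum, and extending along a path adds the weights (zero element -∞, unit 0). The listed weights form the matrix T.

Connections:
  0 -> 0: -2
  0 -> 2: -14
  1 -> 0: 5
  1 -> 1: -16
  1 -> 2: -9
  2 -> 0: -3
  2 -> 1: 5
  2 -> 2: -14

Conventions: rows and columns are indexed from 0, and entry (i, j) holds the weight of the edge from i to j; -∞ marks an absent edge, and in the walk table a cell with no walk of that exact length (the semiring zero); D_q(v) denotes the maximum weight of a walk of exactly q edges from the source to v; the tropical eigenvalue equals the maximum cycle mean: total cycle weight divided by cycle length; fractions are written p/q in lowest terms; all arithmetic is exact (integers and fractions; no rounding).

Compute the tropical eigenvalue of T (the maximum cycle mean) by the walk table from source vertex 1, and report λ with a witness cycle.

q=0: [-∞, 0, -∞]
q=1: [5, -16, -9]
q=2: [3, -4, -9]
q=3: [1, -4, -11]
Optimal cycle mean attained by: cycle 0->2->1->0, total (-14) + 5 + 5, length 3.
Answer: λ = -4/3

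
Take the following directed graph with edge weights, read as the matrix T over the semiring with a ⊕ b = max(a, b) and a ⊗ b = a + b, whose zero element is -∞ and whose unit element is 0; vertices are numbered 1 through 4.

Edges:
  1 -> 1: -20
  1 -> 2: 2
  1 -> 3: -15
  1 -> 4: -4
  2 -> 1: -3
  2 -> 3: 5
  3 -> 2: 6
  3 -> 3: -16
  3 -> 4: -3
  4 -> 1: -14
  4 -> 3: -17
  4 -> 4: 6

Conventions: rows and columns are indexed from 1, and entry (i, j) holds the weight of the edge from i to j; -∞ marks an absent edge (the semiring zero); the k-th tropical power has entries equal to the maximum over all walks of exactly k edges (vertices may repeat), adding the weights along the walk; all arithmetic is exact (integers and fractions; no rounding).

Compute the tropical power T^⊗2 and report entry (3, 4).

T^⊗2:
  [-1, -9, 7, 2]
  [-23, 11, -11, 2]
  [3, -10, 11, 3]
  [-8, -11, -11, 12]
Key observation: the optimum is the walk 3->4->4, with weight (-3) + 6 = 3.
Optimal value attained by: walk 3->4->4.
Answer: (T^⊗2)[3][4] = 3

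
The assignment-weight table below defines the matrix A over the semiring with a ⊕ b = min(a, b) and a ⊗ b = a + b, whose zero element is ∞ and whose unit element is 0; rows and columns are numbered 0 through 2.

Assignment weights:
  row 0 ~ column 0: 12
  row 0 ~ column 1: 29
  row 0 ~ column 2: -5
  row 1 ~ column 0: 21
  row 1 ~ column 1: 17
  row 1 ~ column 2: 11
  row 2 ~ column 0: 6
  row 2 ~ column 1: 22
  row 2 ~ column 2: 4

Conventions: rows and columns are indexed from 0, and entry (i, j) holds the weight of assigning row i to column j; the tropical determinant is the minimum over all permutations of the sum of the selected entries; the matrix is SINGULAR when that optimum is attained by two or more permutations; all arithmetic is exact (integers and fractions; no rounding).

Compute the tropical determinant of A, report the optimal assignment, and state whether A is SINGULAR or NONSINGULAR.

σ = (0, 1, 2): 12 + 17 + 4 = 33
σ = (0, 2, 1): 12 + 11 + 22 = 45
σ = (1, 0, 2): 29 + 21 + 4 = 54
σ = (1, 2, 0): 29 + 11 + 6 = 46
σ = (2, 0, 1): (-5) + 21 + 22 = 38
σ = (2, 1, 0): (-5) + 17 + 6 = 18
Optimal value attained by: σ = (2, 1, 0).
Answer: det⊕(A) = 18; verdict: NONSINGULAR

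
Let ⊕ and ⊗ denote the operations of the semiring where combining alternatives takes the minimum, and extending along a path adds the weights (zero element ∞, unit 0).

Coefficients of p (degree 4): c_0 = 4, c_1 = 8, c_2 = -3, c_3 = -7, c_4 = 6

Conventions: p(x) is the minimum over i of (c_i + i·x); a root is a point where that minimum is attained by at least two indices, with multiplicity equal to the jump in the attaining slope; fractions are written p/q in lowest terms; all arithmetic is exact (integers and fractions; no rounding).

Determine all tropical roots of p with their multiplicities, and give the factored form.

hull edge (i=0, c=4) to (i=3, c=-7): slope -11/3, span 3
hull edge (i=3, c=-7) to (i=4, c=6): slope 13, span 1
Factored form: p(x) = 6 ⊗ (x ⊕ (-13)) ⊗ (x ⊕ 11/3) ⊗ (x ⊕ 11/3) ⊗ (x ⊕ 11/3)
Answer: roots = -13 (mult 1), 11/3 (mult 3)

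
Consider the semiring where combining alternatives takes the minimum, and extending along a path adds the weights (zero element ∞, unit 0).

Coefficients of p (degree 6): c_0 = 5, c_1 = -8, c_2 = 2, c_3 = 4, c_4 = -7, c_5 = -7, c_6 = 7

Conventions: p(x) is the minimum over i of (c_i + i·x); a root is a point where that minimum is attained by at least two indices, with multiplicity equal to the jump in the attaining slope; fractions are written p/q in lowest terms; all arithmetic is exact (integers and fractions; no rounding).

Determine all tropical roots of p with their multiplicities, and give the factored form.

hull edge (i=0, c=5) to (i=1, c=-8): slope -13, span 1
hull edge (i=1, c=-8) to (i=5, c=-7): slope 1/4, span 4
hull edge (i=5, c=-7) to (i=6, c=7): slope 14, span 1
Factored form: p(x) = 7 ⊗ (x ⊕ (-14)) ⊗ (x ⊕ (-1/4)) ⊗ (x ⊕ (-1/4)) ⊗ (x ⊕ (-1/4)) ⊗ (x ⊕ (-1/4)) ⊗ (x ⊕ 13)
Answer: roots = -14 (mult 1), -1/4 (mult 4), 13 (mult 1)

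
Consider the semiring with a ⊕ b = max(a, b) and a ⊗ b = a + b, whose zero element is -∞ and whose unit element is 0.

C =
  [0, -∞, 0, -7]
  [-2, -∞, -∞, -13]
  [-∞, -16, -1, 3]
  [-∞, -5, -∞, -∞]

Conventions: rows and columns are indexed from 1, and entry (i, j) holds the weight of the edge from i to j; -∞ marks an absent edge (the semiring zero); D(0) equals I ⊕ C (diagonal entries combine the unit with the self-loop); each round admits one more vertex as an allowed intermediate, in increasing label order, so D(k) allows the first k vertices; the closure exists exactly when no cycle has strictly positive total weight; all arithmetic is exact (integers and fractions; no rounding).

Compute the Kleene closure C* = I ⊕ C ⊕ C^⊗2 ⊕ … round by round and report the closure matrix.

D(0):
  [0, -∞, 0, -7]
  [-2, 0, -∞, -13]
  [-∞, -16, 0, 3]
  [-∞, -5, -∞, 0]
D(1):
  [0, -∞, 0, -7]
  [-2, 0, -2, -9]
  [-∞, -16, 0, 3]
  [-∞, -5, -∞, 0]
D(2):
  [0, -∞, 0, -7]
  [-2, 0, -2, -9]
  [-18, -16, 0, 3]
  [-7, -5, -7, 0]
D(3):
  [0, -16, 0, 3]
  [-2, 0, -2, 1]
  [-18, -16, 0, 3]
  [-7, -5, -7, 0]
D(4):
  [0, -2, 0, 3]
  [-2, 0, -2, 1]
  [-4, -2, 0, 3]
  [-7, -5, -7, 0]
Answer: C* = [[0, -2, 0, 3], [-2, 0, -2, 1], [-4, -2, 0, 3], [-7, -5, -7, 0]]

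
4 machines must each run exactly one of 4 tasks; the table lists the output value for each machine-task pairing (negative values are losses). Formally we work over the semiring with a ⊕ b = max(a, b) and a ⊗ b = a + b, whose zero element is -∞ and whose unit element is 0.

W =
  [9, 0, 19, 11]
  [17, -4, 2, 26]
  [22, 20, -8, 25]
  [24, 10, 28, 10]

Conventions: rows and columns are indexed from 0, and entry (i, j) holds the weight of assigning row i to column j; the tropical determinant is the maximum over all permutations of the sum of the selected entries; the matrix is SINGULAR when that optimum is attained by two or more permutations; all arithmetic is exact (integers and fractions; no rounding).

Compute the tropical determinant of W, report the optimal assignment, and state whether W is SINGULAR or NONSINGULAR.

σ = (0, 1, 2, 3): 9 + (-4) + (-8) + 10 = 7
σ = (0, 1, 3, 2): 9 + (-4) + 25 + 28 = 58
σ = (0, 2, 1, 3): 9 + 2 + 20 + 10 = 41
σ = (0, 2, 3, 1): 9 + 2 + 25 + 10 = 46
σ = (0, 3, 1, 2): 9 + 26 + 20 + 28 = 83
σ = (0, 3, 2, 1): 9 + 26 + (-8) + 10 = 37
σ = (1, 0, 2, 3): 0 + 17 + (-8) + 10 = 19
σ = (1, 0, 3, 2): 0 + 17 + 25 + 28 = 70
σ = (1, 2, 0, 3): 0 + 2 + 22 + 10 = 34
σ = (1, 2, 3, 0): 0 + 2 + 25 + 24 = 51
σ = (1, 3, 0, 2): 0 + 26 + 22 + 28 = 76
σ = (1, 3, 2, 0): 0 + 26 + (-8) + 24 = 42
σ = (2, 0, 1, 3): 19 + 17 + 20 + 10 = 66
σ = (2, 0, 3, 1): 19 + 17 + 25 + 10 = 71
σ = (2, 1, 0, 3): 19 + (-4) + 22 + 10 = 47
σ = (2, 1, 3, 0): 19 + (-4) + 25 + 24 = 64
σ = (2, 3, 0, 1): 19 + 26 + 22 + 10 = 77
σ = (2, 3, 1, 0): 19 + 26 + 20 + 24 = 89
σ = (3, 0, 1, 2): 11 + 17 + 20 + 28 = 76
σ = (3, 0, 2, 1): 11 + 17 + (-8) + 10 = 30
σ = (3, 1, 0, 2): 11 + (-4) + 22 + 28 = 57
σ = (3, 1, 2, 0): 11 + (-4) + (-8) + 24 = 23
σ = (3, 2, 0, 1): 11 + 2 + 22 + 10 = 45
σ = (3, 2, 1, 0): 11 + 2 + 20 + 24 = 57
Optimal value attained by: σ = (2, 3, 1, 0).
Answer: det⊕(W) = 89; verdict: NONSINGULAR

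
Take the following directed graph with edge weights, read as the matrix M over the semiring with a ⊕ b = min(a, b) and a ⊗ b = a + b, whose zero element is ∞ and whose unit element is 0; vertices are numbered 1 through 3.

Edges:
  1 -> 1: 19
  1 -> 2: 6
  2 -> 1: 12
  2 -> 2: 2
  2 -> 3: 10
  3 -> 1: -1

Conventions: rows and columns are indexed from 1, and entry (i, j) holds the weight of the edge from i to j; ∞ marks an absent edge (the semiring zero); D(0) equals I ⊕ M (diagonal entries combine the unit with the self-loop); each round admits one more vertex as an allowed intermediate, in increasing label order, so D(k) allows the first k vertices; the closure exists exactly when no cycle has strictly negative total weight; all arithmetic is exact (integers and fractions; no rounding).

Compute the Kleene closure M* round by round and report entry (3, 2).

D(0):
  [0, 6, ∞]
  [12, 0, 10]
  [-1, ∞, 0]
D(1):
  [0, 6, ∞]
  [12, 0, 10]
  [-1, 5, 0]
D(2):
  [0, 6, 16]
  [12, 0, 10]
  [-1, 5, 0]
D(3):
  [0, 6, 16]
  [9, 0, 10]
  [-1, 5, 0]
Answer: M*[3][2] = 5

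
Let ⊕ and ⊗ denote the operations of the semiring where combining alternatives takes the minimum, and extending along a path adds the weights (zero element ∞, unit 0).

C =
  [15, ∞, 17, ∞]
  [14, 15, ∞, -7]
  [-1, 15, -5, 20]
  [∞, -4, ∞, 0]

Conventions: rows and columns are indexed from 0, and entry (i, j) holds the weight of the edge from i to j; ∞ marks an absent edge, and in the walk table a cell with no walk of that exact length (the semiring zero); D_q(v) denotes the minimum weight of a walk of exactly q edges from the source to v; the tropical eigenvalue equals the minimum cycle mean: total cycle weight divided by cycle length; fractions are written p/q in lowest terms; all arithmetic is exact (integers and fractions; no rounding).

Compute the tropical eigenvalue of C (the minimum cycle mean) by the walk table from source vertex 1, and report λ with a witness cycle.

q=0: [∞, 0, ∞, ∞]
q=1: [14, 15, ∞, -7]
q=2: [29, -11, 31, -7]
q=3: [3, -11, 26, -18]
q=4: [3, -22, 20, -18]
Optimal cycle mean attained by: cycle 1->3->1, total (-7) + (-4), length 2.
Answer: λ = -11/2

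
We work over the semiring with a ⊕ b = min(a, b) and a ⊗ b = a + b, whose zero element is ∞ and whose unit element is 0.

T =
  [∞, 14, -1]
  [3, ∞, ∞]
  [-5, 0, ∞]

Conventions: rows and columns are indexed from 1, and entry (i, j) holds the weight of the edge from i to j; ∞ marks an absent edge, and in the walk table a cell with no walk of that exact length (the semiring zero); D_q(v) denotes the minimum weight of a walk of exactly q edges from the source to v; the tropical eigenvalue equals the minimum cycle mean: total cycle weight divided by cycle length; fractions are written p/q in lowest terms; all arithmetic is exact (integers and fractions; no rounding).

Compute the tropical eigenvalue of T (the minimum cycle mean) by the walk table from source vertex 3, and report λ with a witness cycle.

q=0: [∞, ∞, 0]
q=1: [-5, 0, ∞]
q=2: [3, 9, -6]
q=3: [-11, -6, 2]
Optimal cycle mean attained by: cycle 1->3->1, total (-1) + (-5), length 2.
Answer: λ = -3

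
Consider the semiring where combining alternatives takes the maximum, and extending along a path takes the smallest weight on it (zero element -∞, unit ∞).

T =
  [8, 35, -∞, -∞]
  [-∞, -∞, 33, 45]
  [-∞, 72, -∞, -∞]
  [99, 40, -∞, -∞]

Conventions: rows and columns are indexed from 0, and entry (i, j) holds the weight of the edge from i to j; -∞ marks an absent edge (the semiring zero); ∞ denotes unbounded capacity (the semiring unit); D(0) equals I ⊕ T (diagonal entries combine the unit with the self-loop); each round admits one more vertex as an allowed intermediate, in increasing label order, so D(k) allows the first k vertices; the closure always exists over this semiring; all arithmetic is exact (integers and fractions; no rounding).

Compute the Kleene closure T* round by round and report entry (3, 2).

D(0):
  [∞, 35, -∞, -∞]
  [-∞, ∞, 33, 45]
  [-∞, 72, ∞, -∞]
  [99, 40, -∞, ∞]
D(1):
  [∞, 35, -∞, -∞]
  [-∞, ∞, 33, 45]
  [-∞, 72, ∞, -∞]
  [99, 40, -∞, ∞]
D(2):
  [∞, 35, 33, 35]
  [-∞, ∞, 33, 45]
  [-∞, 72, ∞, 45]
  [99, 40, 33, ∞]
D(3):
  [∞, 35, 33, 35]
  [-∞, ∞, 33, 45]
  [-∞, 72, ∞, 45]
  [99, 40, 33, ∞]
D(4):
  [∞, 35, 33, 35]
  [45, ∞, 33, 45]
  [45, 72, ∞, 45]
  [99, 40, 33, ∞]
Answer: T*[3][2] = 33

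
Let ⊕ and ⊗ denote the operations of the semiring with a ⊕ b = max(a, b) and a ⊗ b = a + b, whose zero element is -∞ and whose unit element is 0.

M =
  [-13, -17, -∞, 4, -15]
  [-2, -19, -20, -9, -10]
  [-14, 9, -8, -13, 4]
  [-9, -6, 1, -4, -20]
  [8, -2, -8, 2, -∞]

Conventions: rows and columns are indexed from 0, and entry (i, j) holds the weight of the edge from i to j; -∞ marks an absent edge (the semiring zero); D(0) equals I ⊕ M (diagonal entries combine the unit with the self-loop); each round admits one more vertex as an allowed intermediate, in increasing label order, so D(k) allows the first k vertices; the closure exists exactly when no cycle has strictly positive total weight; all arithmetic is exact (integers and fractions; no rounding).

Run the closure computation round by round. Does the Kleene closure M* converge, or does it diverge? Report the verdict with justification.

D(0):
  [0, -17, -∞, 4, -15]
  [-2, 0, -20, -9, -10]
  [-14, 9, 0, -13, 4]
  [-9, -6, 1, 0, -20]
  [8, -2, -8, 2, 0]
D(1):
  [0, -17, -∞, 4, -15]
  [-2, 0, -20, 2, -10]
  [-14, 9, 0, -10, 4]
  [-9, -6, 1, 0, -20]
  [8, -2, -8, 12, 0]
D(2):
  [0, -17, -37, 4, -15]
  [-2, 0, -20, 2, -10]
  [7, 9, 0, 11, 4]
  [-8, -6, 1, 0, -16]
  [8, -2, -8, 12, 0]
Detection: at round 3, diagonal entry (3, 3) turns strictly positive.
Key observation: the cycle 3->2->1->0->3 has total weight 1 + 9 + (-2) + 4, which is strictly positive.
Answer: DIVERGES — positive cycle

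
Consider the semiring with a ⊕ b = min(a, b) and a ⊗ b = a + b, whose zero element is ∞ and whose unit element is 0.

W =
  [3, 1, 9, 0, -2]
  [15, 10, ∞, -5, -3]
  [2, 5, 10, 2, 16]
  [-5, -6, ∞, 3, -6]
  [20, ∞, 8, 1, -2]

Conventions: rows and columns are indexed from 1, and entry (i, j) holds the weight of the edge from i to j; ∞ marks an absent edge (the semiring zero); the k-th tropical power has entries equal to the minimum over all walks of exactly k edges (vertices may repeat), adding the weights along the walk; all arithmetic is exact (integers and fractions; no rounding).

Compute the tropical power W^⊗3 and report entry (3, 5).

W^⊗2:
  [-5, -6, 6, -4, -6]
  [-10, -11, 5, -2, -11]
  [-3, -4, 11, 0, -4]
  [-2, -4, 2, -11, -9]
  [-4, -5, 6, -1, -5]
W^⊗3:
  [-9, -10, 2, -11, -10]
  [-7, -9, -3, -16, -14]
  [-5, -6, 4, -9, -7]
  [-16, -17, -1, -9, -17]
  [-6, -7, 3, -10, -8]
Key observation: the optimum is the walk 3->4->2->5, with weight 2 + (-6) + (-3) = -7.
Optimal value attained by: walk 3->4->2->5.
Answer: (W^⊗3)[3][5] = -7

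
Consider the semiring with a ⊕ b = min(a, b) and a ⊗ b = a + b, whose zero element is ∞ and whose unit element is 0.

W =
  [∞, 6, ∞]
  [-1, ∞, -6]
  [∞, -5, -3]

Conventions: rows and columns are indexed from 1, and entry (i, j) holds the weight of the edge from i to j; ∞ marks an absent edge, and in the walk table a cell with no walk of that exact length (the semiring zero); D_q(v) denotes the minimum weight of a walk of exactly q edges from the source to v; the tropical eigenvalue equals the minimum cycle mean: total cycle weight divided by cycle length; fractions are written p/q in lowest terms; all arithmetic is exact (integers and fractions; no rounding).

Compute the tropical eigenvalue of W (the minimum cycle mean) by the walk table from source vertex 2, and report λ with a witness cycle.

q=0: [∞, 0, ∞]
q=1: [-1, ∞, -6]
q=2: [∞, -11, -9]
q=3: [-12, -14, -17]
Optimal cycle mean attained by: cycle 2->3->2, total (-6) + (-5), length 2.
Answer: λ = -11/2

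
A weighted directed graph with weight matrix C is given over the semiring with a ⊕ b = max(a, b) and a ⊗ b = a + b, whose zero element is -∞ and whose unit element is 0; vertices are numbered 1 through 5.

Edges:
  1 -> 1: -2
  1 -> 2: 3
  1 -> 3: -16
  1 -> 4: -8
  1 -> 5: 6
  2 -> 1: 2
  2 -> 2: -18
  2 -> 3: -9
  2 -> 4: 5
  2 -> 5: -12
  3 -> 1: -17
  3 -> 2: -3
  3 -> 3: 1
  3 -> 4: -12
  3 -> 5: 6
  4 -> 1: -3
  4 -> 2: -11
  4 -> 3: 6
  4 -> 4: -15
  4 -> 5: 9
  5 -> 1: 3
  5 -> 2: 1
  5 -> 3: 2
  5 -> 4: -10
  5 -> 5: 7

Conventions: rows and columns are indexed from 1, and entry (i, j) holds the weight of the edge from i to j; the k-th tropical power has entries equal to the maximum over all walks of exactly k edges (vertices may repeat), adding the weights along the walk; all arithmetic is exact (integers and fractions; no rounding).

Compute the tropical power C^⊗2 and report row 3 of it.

C^⊗2:
  [9, 7, 8, 8, 13]
  [2, 5, 11, -6, 14]
  [9, 7, 8, 2, 13]
  [12, 10, 11, -1, 16]
  [10, 8, 9, 6, 14]
Answer: row 3 of C^⊗2 = [9, 7, 8, 2, 13]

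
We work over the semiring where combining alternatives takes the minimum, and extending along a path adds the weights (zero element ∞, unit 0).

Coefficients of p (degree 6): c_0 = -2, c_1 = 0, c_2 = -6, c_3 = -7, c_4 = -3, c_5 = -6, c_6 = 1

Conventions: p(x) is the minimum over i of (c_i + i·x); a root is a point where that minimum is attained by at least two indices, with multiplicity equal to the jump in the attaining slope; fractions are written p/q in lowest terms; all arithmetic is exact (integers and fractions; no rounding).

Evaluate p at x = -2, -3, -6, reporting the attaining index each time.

p(-2) = min(-2+0·(-2)=-2, 0+1·(-2)=-2, -6+2·(-2)=-10, -7+3·(-2)=-13, -3+4·(-2)=-11, -6+5·(-2)=-16, 1+6·(-2)=-11) = -16 (attained by i=5)
p(-3) = min(-2+0·(-3)=-2, 0+1·(-3)=-3, -6+2·(-3)=-12, -7+3·(-3)=-16, -3+4·(-3)=-15, -6+5·(-3)=-21, 1+6·(-3)=-17) = -21 (attained by i=5)
p(-6) = min(-2+0·(-6)=-2, 0+1·(-6)=-6, -6+2·(-6)=-18, -7+3·(-6)=-25, -3+4·(-6)=-27, -6+5·(-6)=-36, 1+6·(-6)=-35) = -36 (attained by i=5)
Answer: p(-2) = -16; p(-3) = -21; p(-6) = -36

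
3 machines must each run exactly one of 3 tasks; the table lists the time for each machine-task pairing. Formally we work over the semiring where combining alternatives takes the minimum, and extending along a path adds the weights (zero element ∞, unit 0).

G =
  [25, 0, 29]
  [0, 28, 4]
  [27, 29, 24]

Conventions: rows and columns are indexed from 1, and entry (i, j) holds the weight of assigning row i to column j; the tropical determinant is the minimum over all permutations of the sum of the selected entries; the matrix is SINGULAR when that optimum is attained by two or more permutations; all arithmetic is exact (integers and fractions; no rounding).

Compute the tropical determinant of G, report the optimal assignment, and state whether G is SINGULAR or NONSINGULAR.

σ = (1, 2, 3): 25 + 28 + 24 = 77
σ = (1, 3, 2): 25 + 4 + 29 = 58
σ = (2, 1, 3): 0 + 0 + 24 = 24
σ = (2, 3, 1): 0 + 4 + 27 = 31
σ = (3, 1, 2): 29 + 0 + 29 = 58
σ = (3, 2, 1): 29 + 28 + 27 = 84
Optimal value attained by: σ = (2, 1, 3).
Answer: det⊕(G) = 24; verdict: NONSINGULAR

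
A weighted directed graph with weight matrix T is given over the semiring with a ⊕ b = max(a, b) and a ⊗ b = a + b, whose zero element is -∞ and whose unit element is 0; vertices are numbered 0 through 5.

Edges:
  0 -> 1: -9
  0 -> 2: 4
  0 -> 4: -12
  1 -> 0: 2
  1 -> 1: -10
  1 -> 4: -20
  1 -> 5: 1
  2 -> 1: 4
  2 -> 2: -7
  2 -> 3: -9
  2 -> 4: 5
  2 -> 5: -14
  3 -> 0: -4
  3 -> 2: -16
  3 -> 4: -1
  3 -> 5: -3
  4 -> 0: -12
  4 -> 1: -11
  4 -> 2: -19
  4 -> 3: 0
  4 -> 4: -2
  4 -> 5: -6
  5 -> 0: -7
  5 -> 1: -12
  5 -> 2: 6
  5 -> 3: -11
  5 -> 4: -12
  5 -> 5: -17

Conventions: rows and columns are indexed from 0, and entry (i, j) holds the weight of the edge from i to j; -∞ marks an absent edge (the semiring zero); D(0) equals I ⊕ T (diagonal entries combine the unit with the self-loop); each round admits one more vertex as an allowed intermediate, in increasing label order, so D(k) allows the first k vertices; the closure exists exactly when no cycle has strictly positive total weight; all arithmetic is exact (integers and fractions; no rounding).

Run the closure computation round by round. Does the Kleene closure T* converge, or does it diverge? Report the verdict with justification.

D(0):
  [0, -9, 4, -∞, -12, -∞]
  [2, 0, -∞, -∞, -20, 1]
  [-∞, 4, 0, -9, 5, -14]
  [-4, -∞, -16, 0, -1, -3]
  [-12, -11, -19, 0, 0, -6]
  [-7, -12, 6, -11, -12, 0]
D(1):
  [0, -9, 4, -∞, -12, -∞]
  [2, 0, 6, -∞, -10, 1]
  [-∞, 4, 0, -9, 5, -14]
  [-4, -13, 0, 0, -1, -3]
  [-12, -11, -8, 0, 0, -6]
  [-7, -12, 6, -11, -12, 0]
Detection: at round 2, diagonal entry (2, 2) turns strictly positive.
Key observation: the cycle 2->1->0->2 has total weight 4 + 2 + 4, which is strictly positive.
Answer: DIVERGES — positive cycle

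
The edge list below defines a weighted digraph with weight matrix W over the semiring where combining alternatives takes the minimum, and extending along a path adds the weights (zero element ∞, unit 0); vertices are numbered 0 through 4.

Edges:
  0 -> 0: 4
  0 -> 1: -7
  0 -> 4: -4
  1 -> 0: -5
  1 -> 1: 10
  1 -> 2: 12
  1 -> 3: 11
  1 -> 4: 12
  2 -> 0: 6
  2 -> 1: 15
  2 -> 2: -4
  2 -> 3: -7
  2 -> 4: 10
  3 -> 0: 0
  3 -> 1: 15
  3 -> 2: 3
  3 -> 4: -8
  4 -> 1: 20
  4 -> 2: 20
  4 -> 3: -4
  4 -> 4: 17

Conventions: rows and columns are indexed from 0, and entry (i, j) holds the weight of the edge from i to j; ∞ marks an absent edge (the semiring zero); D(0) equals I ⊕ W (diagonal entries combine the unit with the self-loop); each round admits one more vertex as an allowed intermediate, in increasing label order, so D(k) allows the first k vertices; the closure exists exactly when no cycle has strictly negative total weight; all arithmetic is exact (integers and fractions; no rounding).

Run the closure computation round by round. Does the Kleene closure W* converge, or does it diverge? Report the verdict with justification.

Detection: at round 0, diagonal entry (2, 2) turns strictly negative.
Key observation: the cycle 2->2 has total weight (-4), which is strictly negative.
Answer: DIVERGES — negative cycle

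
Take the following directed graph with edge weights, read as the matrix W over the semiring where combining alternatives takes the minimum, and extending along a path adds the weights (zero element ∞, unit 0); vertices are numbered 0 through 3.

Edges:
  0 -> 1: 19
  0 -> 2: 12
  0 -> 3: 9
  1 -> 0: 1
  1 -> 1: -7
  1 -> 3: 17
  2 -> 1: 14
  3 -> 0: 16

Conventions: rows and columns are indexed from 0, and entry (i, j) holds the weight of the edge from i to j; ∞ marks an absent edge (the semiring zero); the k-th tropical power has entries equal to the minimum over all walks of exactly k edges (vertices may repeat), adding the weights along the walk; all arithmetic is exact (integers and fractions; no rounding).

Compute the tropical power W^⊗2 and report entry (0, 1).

W^⊗2:
  [20, 12, ∞, 36]
  [-6, -14, 13, 10]
  [15, 7, ∞, 31]
  [∞, 35, 28, 25]
Key observation: the optimum is the walk 0->1->1, with weight 19 + (-7) = 12.
Optimal value attained by: walk 0->1->1.
Answer: (W^⊗2)[0][1] = 12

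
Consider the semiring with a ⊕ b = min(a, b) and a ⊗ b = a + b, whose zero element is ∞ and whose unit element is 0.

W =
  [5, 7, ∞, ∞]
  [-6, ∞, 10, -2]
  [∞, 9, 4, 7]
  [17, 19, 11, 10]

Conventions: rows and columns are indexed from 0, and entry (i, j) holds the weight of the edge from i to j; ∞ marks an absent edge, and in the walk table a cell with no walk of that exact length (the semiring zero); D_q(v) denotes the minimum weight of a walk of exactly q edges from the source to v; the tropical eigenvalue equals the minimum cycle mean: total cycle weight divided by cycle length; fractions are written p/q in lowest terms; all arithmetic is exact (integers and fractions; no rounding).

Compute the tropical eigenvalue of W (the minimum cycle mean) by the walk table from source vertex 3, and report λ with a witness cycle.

q=0: [∞, ∞, ∞, 0]
q=1: [17, 19, 11, 10]
q=2: [13, 20, 15, 17]
q=3: [14, 20, 19, 18]
q=4: [14, 21, 23, 18]
Optimal cycle mean attained by: cycle 0->1->0, total 7 + (-6), length 2.
Answer: λ = 1/2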